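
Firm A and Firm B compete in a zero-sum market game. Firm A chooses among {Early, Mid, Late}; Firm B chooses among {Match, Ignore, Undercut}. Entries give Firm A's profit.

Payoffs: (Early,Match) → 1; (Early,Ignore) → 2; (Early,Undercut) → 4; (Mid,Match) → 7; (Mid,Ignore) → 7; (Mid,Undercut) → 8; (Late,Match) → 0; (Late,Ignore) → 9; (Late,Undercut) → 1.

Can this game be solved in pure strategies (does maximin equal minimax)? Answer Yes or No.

Yes

Row minima: Early → 1, Mid → 7, Late → 0; maximin = 7.
Column maxima: Match → 7, Ignore → 9, Undercut → 8; minimax = 7.
maximin = minimax = 7, so a saddle point exists.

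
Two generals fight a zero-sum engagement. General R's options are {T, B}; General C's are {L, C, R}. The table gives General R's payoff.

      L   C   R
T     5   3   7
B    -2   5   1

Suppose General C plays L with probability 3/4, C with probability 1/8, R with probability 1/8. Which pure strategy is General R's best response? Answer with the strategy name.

Expected payoff of T: (3/4)·5 + (1/8)·3 + (1/8)·7 = 5.
Expected payoff of B: (3/4)·(-2) + (1/8)·5 + (1/8)·1 = -3/4.
The largest is 5, so General R's best response is T.

T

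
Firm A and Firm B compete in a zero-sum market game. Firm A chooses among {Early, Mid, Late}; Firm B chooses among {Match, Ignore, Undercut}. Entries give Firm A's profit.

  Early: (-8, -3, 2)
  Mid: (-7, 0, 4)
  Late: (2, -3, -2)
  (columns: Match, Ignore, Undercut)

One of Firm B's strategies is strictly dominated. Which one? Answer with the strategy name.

Undercut

Ignore holds Firm A's payoff strictly below Undercut in every row: -3 < 2, 0 < 4, -3 < -2.
So Undercut is strictly dominated for Firm B.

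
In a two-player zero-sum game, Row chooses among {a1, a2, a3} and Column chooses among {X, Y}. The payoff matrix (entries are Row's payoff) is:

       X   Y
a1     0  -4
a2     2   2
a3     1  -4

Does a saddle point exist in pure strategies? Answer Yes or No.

Yes

Row minima: a1 → -4, a2 → 2, a3 → -4; maximin = 2.
Column maxima: X → 2, Y → 2; minimax = 2.
maximin = minimax = 2, so a saddle point exists.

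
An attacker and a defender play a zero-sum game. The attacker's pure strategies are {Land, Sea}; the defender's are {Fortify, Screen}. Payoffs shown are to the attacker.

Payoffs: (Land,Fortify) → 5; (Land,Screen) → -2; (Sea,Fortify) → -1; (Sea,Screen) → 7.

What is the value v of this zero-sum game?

11/5

Row minima: Land → -2, Sea → -1; maximin = -1.
Column maxima: Fortify → 5, Screen → 7; minimax = 5.
-1 ≠ 5, so there is no saddle point; optimal play is mixed.
Let the attacker play Land with probability p. Expected payoff against Fortify: 5p + (-1)(1−p) = 6p − 1; against Screen: (-2)p + 7(1−p) = −9p + 7.
Setting these equal: 6p − 1 = −9p + 7 ⇒ 15p = 8 ⇒ p = 8/15, and the value is (6)·(8/15) − 1 = 11/5.
For the defender: with q = P(Fortify), equating Land's and Sea's payoffs gives 7q − 2 = −8q + 7 ⇒ q = 3/5.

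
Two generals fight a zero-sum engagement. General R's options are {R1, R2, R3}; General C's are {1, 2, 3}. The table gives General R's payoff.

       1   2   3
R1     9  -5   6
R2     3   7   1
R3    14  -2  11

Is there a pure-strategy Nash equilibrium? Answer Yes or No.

Row minima: R1 → -5, R2 → 1, R3 → -2; maximin = 1.
Column maxima: 1 → 14, 2 → 7, 3 → 11; minimax = 7.
1 ≠ 7, so no pure-strategy equilibrium exists.

No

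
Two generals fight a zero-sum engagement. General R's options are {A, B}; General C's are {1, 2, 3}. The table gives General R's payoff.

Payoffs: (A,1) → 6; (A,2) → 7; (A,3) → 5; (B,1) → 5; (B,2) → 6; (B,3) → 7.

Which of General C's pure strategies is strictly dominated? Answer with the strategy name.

1 holds General R's payoff strictly below 2 in every row: 6 < 7, 5 < 6.
So 2 is strictly dominated for General C.

2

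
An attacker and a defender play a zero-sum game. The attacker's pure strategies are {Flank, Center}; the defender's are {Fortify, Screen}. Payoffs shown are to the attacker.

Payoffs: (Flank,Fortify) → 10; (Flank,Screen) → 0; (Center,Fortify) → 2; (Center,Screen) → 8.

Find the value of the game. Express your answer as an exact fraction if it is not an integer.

5

Row minima: Flank → 0, Center → 2; maximin = 2.
Column maxima: Fortify → 10, Screen → 8; minimax = 8.
2 ≠ 8, so there is no saddle point; optimal play is mixed.
Let the attacker play Flank with probability p. Expected payoff against Fortify: 10p + 2(1−p) = 8p + 2; against Screen: 0p + 8(1−p) = −8p + 8.
Setting these equal: 8p + 2 = −8p + 8 ⇒ 16p = 6 ⇒ p = 3/8, and the value is (8)·(3/8) + 2 = 5.
For the defender: with q = P(Fortify), equating Flank's and Center's payoffs gives 10q = −6q + 8 ⇒ q = 1/2.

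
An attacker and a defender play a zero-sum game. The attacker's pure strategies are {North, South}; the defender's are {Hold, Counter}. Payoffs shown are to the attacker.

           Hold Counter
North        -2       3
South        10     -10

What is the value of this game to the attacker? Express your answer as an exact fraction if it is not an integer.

Row minima: North → -2, South → -10; maximin = -2.
Column maxima: Hold → 10, Counter → 3; minimax = 3.
-2 ≠ 3, so there is no saddle point; optimal play is mixed.
Let the attacker play North with probability p. Expected payoff against Hold: (-2)p + 10(1−p) = −12p + 10; against Counter: 3p + (-10)(1−p) = 13p − 10.
Setting these equal: −12p + 10 = 13p − 10 ⇒ −25p = -20 ⇒ p = 4/5, and the value is (-12)·(4/5) + 10 = 2/5.
For the defender: with q = P(Hold), equating North's and South's payoffs gives −5q + 3 = 20q − 10 ⇒ q = 13/25.

2/5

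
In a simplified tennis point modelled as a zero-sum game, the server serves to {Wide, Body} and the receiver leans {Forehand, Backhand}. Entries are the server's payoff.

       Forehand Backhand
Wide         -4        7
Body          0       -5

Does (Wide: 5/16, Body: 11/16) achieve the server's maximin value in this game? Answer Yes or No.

Against Forehand this mix gives (5/16)·(-4) + (11/16)·0 = -5/4.
Against Backhand this mix gives (5/16)·7 + (11/16)·(-5) = -5/4.
All of the receiver's active replies (Forehand, Backhand) yield -5/4, and no column does worse for the server. The mix makes the receiver indifferent and guarantees -5/4, so it is optimal.

Yes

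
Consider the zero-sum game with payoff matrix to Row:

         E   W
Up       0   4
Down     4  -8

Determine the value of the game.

Row minima: Up → 0, Down → -8; maximin = 0.
Column maxima: E → 4, W → 4; minimax = 4.
0 ≠ 4, so there is no saddle point; optimal play is mixed.
Let Row play Up with probability p. Expected payoff against E: 0p + 4(1−p) = −4p + 4; against W: 4p + (-8)(1−p) = 12p − 8.
Setting these equal: −4p + 4 = 12p − 8 ⇒ −16p = -12 ⇒ p = 3/4, and the value is (-4)·(3/4) + 4 = 1.
For Column: with q = P(E), equating Up's and Down's payoffs gives −4q + 4 = 12q − 8 ⇒ q = 3/4.

1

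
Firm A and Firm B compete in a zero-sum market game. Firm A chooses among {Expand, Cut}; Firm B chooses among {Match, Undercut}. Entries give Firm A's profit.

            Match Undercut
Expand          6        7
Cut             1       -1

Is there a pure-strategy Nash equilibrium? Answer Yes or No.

Row minima: Expand → 6, Cut → -1; maximin = 6.
Column maxima: Match → 6, Undercut → 7; minimax = 6.
maximin = minimax = 6, so a saddle point exists.

Yes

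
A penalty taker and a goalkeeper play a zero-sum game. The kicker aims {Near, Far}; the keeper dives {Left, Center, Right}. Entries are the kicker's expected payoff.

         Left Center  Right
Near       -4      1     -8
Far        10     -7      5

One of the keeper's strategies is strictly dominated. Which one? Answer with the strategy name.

Right holds the kicker's payoff strictly below Left in every row: -8 < -4, 5 < 10.
So Left is strictly dominated for the keeper.

Left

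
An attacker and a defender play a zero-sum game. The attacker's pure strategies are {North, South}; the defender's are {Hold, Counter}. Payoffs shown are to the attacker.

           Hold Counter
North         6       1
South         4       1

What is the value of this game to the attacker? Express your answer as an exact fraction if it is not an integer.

Row minima: North → 1, South → 1; maximin = 1.
Column maxima: Hold → 6, Counter → 1; minimax = 1.
Since maximin = minimax = 1, there is a saddle point and the value is 1.

1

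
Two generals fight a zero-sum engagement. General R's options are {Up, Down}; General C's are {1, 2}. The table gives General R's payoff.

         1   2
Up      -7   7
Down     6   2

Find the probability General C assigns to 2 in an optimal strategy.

Row minima: Up → -7, Down → 2; maximin = 2.
Column maxima: 1 → 6, 2 → 7; minimax = 6.
2 ≠ 6, so there is no saddle point; optimal play is mixed.
Let General R play Up with probability p. Expected payoff against 1: (-7)p + 6(1−p) = −13p + 6; against 2: 7p + 2(1−p) = 5p + 2.
Setting these equal: −13p + 6 = 5p + 2 ⇒ −18p = -4 ⇒ p = 2/9, and the value is (-13)·(2/9) + 6 = 28/9.
For General C: with q = P(1), equating Up's and Down's payoffs gives −14q + 7 = 4q + 2 ⇒ q = 5/18.

13/18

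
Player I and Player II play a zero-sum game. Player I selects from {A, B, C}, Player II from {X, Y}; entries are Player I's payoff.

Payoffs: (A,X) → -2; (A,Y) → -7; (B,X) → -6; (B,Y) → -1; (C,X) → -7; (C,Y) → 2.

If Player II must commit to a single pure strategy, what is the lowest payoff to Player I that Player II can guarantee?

Column maxima: X → -2, Y → 2.
The smallest of these is -2.

-2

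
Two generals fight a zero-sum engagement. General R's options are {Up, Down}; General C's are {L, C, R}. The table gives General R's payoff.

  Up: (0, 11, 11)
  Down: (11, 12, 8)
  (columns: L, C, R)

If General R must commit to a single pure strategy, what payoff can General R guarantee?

Row minima: Up → 0, Down → 8.
The best of these is 8.

8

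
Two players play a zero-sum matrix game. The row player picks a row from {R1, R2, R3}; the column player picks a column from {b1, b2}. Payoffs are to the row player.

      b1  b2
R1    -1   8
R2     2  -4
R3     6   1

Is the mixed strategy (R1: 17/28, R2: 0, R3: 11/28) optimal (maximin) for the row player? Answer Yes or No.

No

Against b1 this mix gives (17/28)·(-1) + (11/28)·6 = 7/4.
Against b2 this mix gives (17/28)·8 + (11/28)·1 = 21/4.
The column player will play b1, holding the row player to 7/4. Shifting weight toward the row that does better against b1 would raise this floor (the equalizing mix achieves 7/2 against both b1 and b2), so the proposed strategy is not optimal.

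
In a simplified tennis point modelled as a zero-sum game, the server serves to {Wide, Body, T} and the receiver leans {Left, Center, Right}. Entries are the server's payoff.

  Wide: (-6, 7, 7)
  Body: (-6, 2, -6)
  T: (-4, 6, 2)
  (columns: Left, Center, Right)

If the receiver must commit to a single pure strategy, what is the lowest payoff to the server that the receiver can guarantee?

-4

Column maxima: Left → -4, Center → 7, Right → 7.
The smallest of these is -4.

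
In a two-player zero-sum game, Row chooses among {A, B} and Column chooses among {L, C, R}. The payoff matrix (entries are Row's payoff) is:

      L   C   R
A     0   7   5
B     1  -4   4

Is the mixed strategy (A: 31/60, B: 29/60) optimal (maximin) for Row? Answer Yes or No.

Against L this mix gives (31/60)·0 + (29/60)·1 = 29/60.
Against C this mix gives (31/60)·7 + (29/60)·(-4) = 101/60.
Against R this mix gives (31/60)·5 + (29/60)·4 = 271/60.
Column will play L, holding Row to 29/60. Shifting weight toward the row that does better against L would raise this floor (the equalizing mix achieves 7/12 against both L and C), so the proposed strategy is not optimal.

No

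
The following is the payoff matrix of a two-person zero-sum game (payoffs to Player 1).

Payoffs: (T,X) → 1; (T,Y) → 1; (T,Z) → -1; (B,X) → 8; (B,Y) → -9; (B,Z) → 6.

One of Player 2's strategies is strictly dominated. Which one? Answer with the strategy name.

X

Z holds Player 1's payoff strictly below X in every row: -1 < 1, 6 < 8.
So X is strictly dominated for Player 2.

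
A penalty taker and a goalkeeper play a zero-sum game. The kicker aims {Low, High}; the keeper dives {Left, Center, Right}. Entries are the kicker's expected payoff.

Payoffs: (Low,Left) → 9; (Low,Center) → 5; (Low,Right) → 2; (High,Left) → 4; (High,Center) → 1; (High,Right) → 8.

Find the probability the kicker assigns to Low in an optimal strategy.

7/10

Row minima: Low → 2, High → 1; maximin = 2.
Column maxima: Left → 9, Center → 5, Right → 8; minimax = 5.
2 ≠ 5, so there is no saddle point; optimal play is mixed.
Left is strictly dominated by Center (it gives the kicker strictly more in every row), so the keeper never plays it.
On the remaining 2×2 (Low, High vs Center, Right):
Let the kicker play Low with probability p. Expected payoff against Center: 5p + 1(1−p) = 4p + 1; against Right: 2p + 8(1−p) = −6p + 8.
Setting these equal: 4p + 1 = −6p + 8 ⇒ 10p = 7 ⇒ p = 7/10, and the value is (4)·(7/10) + 1 = 19/5.
For the keeper: with q = P(Center), equating Low's and High's payoffs gives 3q + 2 = −7q + 8 ⇒ q = 3/5.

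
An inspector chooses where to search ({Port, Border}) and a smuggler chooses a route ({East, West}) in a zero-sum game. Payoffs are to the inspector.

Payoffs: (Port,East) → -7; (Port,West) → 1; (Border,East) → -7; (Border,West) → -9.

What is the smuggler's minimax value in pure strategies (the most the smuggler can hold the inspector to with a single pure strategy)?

Column maxima: East → -7, West → 1.
The smallest of these is -7.

-7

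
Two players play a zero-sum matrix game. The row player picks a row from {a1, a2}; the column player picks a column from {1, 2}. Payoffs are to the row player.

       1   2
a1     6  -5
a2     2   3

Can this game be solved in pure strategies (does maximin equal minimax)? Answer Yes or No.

Row minima: a1 → -5, a2 → 2; maximin = 2.
Column maxima: 1 → 6, 2 → 3; minimax = 3.
2 ≠ 3, so no pure-strategy equilibrium exists.

No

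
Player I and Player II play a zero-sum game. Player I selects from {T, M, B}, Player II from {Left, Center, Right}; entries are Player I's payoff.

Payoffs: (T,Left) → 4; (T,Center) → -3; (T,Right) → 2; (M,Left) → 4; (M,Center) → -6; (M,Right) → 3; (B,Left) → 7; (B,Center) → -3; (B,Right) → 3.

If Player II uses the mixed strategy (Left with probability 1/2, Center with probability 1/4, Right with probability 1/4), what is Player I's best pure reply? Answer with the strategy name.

B

Expected payoff of T: (1/2)·4 + (1/4)·(-3) + (1/4)·2 = 7/4.
Expected payoff of M: (1/2)·4 + (1/4)·(-6) + (1/4)·3 = 5/4.
Expected payoff of B: (1/2)·7 + (1/4)·(-3) + (1/4)·3 = 7/2.
The largest is 7/2, so Player I's best response is B.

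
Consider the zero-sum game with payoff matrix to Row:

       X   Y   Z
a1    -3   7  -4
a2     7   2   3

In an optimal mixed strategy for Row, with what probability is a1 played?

Row minima: a1 → -4, a2 → 2; maximin = 2.
Column maxima: X → 7, Y → 7, Z → 3; minimax = 3.
2 ≠ 3, so there is no saddle point; optimal play is mixed.
X is strictly dominated by Z (it gives Row strictly more in every row), so Column never plays it.
On the remaining 2×2 (a1, a2 vs Y, Z):
Let Row play a1 with probability p. Expected payoff against Y: 7p + 2(1−p) = 5p + 2; against Z: (-4)p + 3(1−p) = −7p + 3.
Setting these equal: 5p + 2 = −7p + 3 ⇒ 12p = 1 ⇒ p = 1/12, and the value is (5)·(1/12) + 2 = 29/12.
For Column: with q = P(Y), equating a1's and a2's payoffs gives 11q − 4 = −q + 3 ⇒ q = 7/12.

1/12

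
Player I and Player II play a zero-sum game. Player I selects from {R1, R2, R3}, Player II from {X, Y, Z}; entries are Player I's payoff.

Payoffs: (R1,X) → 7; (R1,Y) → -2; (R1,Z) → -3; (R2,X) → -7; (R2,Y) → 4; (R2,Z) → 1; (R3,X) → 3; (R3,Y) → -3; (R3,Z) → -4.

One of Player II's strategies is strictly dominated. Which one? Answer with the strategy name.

Y

Z holds Player I's payoff strictly below Y in every row: -3 < -2, 1 < 4, -4 < -3.
So Y is strictly dominated for Player II.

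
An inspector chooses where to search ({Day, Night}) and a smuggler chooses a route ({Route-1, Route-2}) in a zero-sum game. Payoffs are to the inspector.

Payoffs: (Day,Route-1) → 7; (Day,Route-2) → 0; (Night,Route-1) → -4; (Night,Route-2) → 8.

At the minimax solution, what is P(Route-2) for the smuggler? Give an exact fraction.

11/19

Row minima: Day → 0, Night → -4; maximin = 0.
Column maxima: Route-1 → 7, Route-2 → 8; minimax = 7.
0 ≠ 7, so there is no saddle point; optimal play is mixed.
Let the inspector play Day with probability p. Expected payoff against Route-1: 7p + (-4)(1−p) = 11p − 4; against Route-2: 0p + 8(1−p) = −8p + 8.
Setting these equal: 11p − 4 = −8p + 8 ⇒ 19p = 12 ⇒ p = 12/19, and the value is (11)·(12/19) − 4 = 56/19.
For the smuggler: with q = P(Route-1), equating Day's and Night's payoffs gives 7q = −12q + 8 ⇒ q = 8/19.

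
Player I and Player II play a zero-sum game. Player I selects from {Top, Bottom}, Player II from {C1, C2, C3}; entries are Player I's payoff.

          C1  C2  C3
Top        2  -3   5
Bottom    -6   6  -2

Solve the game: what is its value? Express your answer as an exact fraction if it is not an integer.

-6/17

Row minima: Top → -3, Bottom → -6; maximin = -3.
Column maxima: C1 → 2, C2 → 6, C3 → 5; minimax = 2.
-3 ≠ 2, so there is no saddle point; optimal play is mixed.
C3 is strictly dominated by C1 (it gives Player I strictly more in every row), so Player II never plays it.
On the remaining 2×2 (Top, Bottom vs C1, C2):
Let Player I play Top with probability p. Expected payoff against C1: 2p + (-6)(1−p) = 8p − 6; against C2: (-3)p + 6(1−p) = −9p + 6.
Setting these equal: 8p − 6 = −9p + 6 ⇒ 17p = 12 ⇒ p = 12/17, and the value is (8)·(12/17) − 6 = -6/17.
For Player II: with q = P(C1), equating Top's and Bottom's payoffs gives 5q − 3 = −12q + 6 ⇒ q = 9/17.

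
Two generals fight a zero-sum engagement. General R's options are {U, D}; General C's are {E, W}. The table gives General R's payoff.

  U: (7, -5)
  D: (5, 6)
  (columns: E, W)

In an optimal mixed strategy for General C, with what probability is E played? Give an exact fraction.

Row minima: U → -5, D → 5; maximin = 5.
Column maxima: E → 7, W → 6; minimax = 6.
5 ≠ 6, so there is no saddle point; optimal play is mixed.
Let General R play U with probability p. Expected payoff against E: 7p + 5(1−p) = 2p + 5; against W: (-5)p + 6(1−p) = −11p + 6.
Setting these equal: 2p + 5 = −11p + 6 ⇒ 13p = 1 ⇒ p = 1/13, and the value is (2)·(1/13) + 5 = 67/13.
For General C: with q = P(E), equating U's and D's payoffs gives 12q − 5 = −q + 6 ⇒ q = 11/13.

11/13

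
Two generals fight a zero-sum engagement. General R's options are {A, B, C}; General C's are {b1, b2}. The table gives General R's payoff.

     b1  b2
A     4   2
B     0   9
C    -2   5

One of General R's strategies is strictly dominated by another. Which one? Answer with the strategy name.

C

B gives a strictly higher payoff than C against every column: 0 > -2, 9 > 5.
So C is strictly dominated and General R never plays it.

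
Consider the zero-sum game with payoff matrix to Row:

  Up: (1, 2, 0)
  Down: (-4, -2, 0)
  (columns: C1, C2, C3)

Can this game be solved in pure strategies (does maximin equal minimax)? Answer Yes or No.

Yes

Row minima: Up → 0, Down → -4; maximin = 0.
Column maxima: C1 → 1, C2 → 2, C3 → 0; minimax = 0.
maximin = minimax = 0, so a saddle point exists.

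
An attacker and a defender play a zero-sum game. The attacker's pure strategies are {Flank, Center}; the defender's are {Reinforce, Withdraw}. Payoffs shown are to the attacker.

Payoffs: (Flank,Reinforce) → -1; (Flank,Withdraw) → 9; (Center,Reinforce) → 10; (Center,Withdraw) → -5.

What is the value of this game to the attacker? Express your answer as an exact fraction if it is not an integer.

Row minima: Flank → -1, Center → -5; maximin = -1.
Column maxima: Reinforce → 10, Withdraw → 9; minimax = 9.
-1 ≠ 9, so there is no saddle point; optimal play is mixed.
Let the attacker play Flank with probability p. Expected payoff against Reinforce: (-1)p + 10(1−p) = −11p + 10; against Withdraw: 9p + (-5)(1−p) = 14p − 5.
Setting these equal: −11p + 10 = 14p − 5 ⇒ −25p = -15 ⇒ p = 3/5, and the value is (-11)·(3/5) + 10 = 17/5.
For the defender: with q = P(Reinforce), equating Flank's and Center's payoffs gives −10q + 9 = 15q − 5 ⇒ q = 14/25.

17/5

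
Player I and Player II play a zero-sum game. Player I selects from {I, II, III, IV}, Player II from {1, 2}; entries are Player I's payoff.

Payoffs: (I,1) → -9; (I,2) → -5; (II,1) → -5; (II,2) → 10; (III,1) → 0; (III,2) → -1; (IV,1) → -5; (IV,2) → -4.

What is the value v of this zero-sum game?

Row minima: I → -9, II → -5, III → -1, IV → -5; maximin = -1.
Column maxima: 1 → 0, 2 → 10; minimax = 0.
-1 ≠ 0, so there is no saddle point; optimal play is mixed.
I is strictly dominated by II, so Player I never plays it.
IV is strictly dominated by III, so Player I never plays it.
On the remaining 2×2 (II, III vs 1, 2):
Let Player I play II with probability p. Expected payoff against 1: (-5)p + 0(1−p) = −5p; against 2: 10p + (-1)(1−p) = 11p − 1.
Setting these equal: −5p = 11p − 1 ⇒ −16p = -1 ⇒ p = 1/16, and the value is (-5)·(1/16) = -5/16.
For Player II: with q = P(1), equating II's and III's payoffs gives −15q + 10 = q − 1 ⇒ q = 11/16.

-5/16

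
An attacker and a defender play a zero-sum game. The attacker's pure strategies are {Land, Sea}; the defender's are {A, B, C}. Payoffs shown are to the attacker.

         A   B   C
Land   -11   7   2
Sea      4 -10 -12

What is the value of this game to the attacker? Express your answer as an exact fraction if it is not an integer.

Row minima: Land → -11, Sea → -12; maximin = -11.
Column maxima: A → 4, B → 7, C → 2; minimax = 2.
-11 ≠ 2, so there is no saddle point; optimal play is mixed.
B is strictly dominated by C (it gives the attacker strictly more in every row), so the defender never plays it.
On the remaining 2×2 (Land, Sea vs A, C):
Let the attacker play Land with probability p. Expected payoff against A: (-11)p + 4(1−p) = −15p + 4; against C: 2p + (-12)(1−p) = 14p − 12.
Setting these equal: −15p + 4 = 14p − 12 ⇒ −29p = -16 ⇒ p = 16/29, and the value is (-15)·(16/29) + 4 = -124/29.
For the defender: with q = P(A), equating Land's and Sea's payoffs gives −13q + 2 = 16q − 12 ⇒ q = 14/29.

-124/29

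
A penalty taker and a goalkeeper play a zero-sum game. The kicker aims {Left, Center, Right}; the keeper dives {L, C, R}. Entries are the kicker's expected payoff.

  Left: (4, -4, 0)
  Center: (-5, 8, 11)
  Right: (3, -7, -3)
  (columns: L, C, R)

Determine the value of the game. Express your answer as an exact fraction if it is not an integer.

Row minima: Left → -4, Center → -5, Right → -7; maximin = -4.
Column maxima: L → 4, C → 8, R → 11; minimax = 4.
-4 ≠ 4, so there is no saddle point; optimal play is mixed.
Right is strictly dominated by Left, so the kicker never plays it.
R is strictly dominated by C (it gives the kicker strictly more in every row), so the keeper never plays it.
On the remaining 2×2 (Left, Center vs L, C):
Let the kicker play Left with probability p. Expected payoff against L: 4p + (-5)(1−p) = 9p − 5; against C: (-4)p + 8(1−p) = −12p + 8.
Setting these equal: 9p − 5 = −12p + 8 ⇒ 21p = 13 ⇒ p = 13/21, and the value is (9)·(13/21) − 5 = 4/7.
For the keeper: with q = P(L), equating Left's and Center's payoffs gives 8q − 4 = −13q + 8 ⇒ q = 4/7.

4/7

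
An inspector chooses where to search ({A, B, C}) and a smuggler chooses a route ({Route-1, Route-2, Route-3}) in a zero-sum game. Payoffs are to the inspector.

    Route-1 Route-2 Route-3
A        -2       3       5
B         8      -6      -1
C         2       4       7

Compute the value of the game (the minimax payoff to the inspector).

Row minima: A → -2, B → -6, C → 2; maximin = 2.
Column maxima: Route-1 → 8, Route-2 → 4, Route-3 → 7; minimax = 4.
2 ≠ 4, so there is no saddle point; optimal play is mixed.
A is strictly dominated by C, so the inspector never plays it.
Route-3 is strictly dominated by Route-2 (it gives the inspector strictly more in every row), so the smuggler never plays it.
On the remaining 2×2 (B, C vs Route-1, Route-2):
Let the inspector play B with probability p. Expected payoff against Route-1: 8p + 2(1−p) = 6p + 2; against Route-2: (-6)p + 4(1−p) = −10p + 4.
Setting these equal: 6p + 2 = −10p + 4 ⇒ 16p = 2 ⇒ p = 1/8, and the value is (6)·(1/8) + 2 = 11/4.
For the smuggler: with q = P(Route-1), equating B's and C's payoffs gives 14q − 6 = −2q + 4 ⇒ q = 5/8.

11/4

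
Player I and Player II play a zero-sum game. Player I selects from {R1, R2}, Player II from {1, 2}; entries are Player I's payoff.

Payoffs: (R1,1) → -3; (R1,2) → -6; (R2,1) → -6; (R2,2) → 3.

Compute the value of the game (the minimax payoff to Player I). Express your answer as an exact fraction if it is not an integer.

Row minima: R1 → -6, R2 → -6; maximin = -6.
Column maxima: 1 → -3, 2 → 3; minimax = -3.
-6 ≠ -3, so there is no saddle point; optimal play is mixed.
Let Player I play R1 with probability p. Expected payoff against 1: (-3)p + (-6)(1−p) = 3p − 6; against 2: (-6)p + 3(1−p) = −9p + 3.
Setting these equal: 3p − 6 = −9p + 3 ⇒ 12p = 9 ⇒ p = 3/4, and the value is (3)·(3/4) − 6 = -15/4.
For Player II: with q = P(1), equating R1's and R2's payoffs gives 3q − 6 = −9q + 3 ⇒ q = 3/4.

-15/4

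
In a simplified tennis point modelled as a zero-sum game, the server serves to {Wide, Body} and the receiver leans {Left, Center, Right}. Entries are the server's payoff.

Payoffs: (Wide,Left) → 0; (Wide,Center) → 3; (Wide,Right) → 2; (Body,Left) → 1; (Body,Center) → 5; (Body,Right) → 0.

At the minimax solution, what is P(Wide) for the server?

1/3

Row minima: Wide → 0, Body → 0; maximin = 0.
Column maxima: Left → 1, Center → 5, Right → 2; minimax = 1.
0 ≠ 1, so there is no saddle point; optimal play is mixed.
Center is strictly dominated by Left (it gives the server strictly more in every row), so the receiver never plays it.
On the remaining 2×2 (Wide, Body vs Left, Right):
Let the server play Wide with probability p. Expected payoff against Left: 0p + 1(1−p) = −p + 1; against Right: 2p + 0(1−p) = 2p.
Setting these equal: −p + 1 = 2p ⇒ −3p = -1 ⇒ p = 1/3, and the value is (-1)·(1/3) + 1 = 2/3.
For the receiver: with q = P(Left), equating Wide's and Body's payoffs gives −2q + 2 = q ⇒ q = 2/3.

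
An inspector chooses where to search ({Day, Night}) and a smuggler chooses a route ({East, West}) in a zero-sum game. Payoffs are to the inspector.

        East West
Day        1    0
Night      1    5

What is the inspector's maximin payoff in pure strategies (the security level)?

Row minima: Day → 0, Night → 1.
The best of these is 1.

1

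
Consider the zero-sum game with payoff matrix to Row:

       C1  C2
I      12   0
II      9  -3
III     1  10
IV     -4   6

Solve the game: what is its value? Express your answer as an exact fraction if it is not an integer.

Row minima: I → 0, II → -3, III → 1, IV → -4; maximin = 1.
Column maxima: C1 → 12, C2 → 10; minimax = 10.
1 ≠ 10, so there is no saddle point; optimal play is mixed.
II is strictly dominated by I, so Row never plays it.
IV is strictly dominated by III, so Row never plays it.
On the remaining 2×2 (I, III vs C1, C2):
Let Row play I with probability p. Expected payoff against C1: 12p + 1(1−p) = 11p + 1; against C2: 0p + 10(1−p) = −10p + 10.
Setting these equal: 11p + 1 = −10p + 10 ⇒ 21p = 9 ⇒ p = 3/7, and the value is (11)·(3/7) + 1 = 40/7.
For Column: with q = P(C1), equating I's and III's payoffs gives 12q = −9q + 10 ⇒ q = 10/21.

40/7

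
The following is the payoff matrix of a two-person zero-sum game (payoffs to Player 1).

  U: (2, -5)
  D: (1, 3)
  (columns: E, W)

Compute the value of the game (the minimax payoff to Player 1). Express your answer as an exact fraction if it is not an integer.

11/9

Row minima: U → -5, D → 1; maximin = 1.
Column maxima: E → 2, W → 3; minimax = 2.
1 ≠ 2, so there is no saddle point; optimal play is mixed.
Let Player 1 play U with probability p. Expected payoff against E: 2p + 1(1−p) = p + 1; against W: (-5)p + 3(1−p) = −8p + 3.
Setting these equal: p + 1 = −8p + 3 ⇒ 9p = 2 ⇒ p = 2/9, and the value is (1)·(2/9) + 1 = 11/9.
For Player 2: with q = P(E), equating U's and D's payoffs gives 7q − 5 = −2q + 3 ⇒ q = 8/9.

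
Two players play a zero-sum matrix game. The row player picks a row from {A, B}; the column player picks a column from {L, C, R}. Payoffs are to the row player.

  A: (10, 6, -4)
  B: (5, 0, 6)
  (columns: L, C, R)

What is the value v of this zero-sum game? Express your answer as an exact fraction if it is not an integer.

9/4

Row minima: A → -4, B → 0; maximin = 0.
Column maxima: L → 10, C → 6, R → 6; minimax = 6.
0 ≠ 6, so there is no saddle point; optimal play is mixed.
L is strictly dominated by C (it gives the row player strictly more in every row), so the column player never plays it.
On the remaining 2×2 (A, B vs C, R):
Let the row player play A with probability p. Expected payoff against C: 6p + 0(1−p) = 6p; against R: (-4)p + 6(1−p) = −10p + 6.
Setting these equal: 6p = −10p + 6 ⇒ 16p = 6 ⇒ p = 3/8, and the value is (6)·(3/8) = 9/4.
For the column player: with q = P(C), equating A's and B's payoffs gives 10q − 4 = −6q + 6 ⇒ q = 5/8.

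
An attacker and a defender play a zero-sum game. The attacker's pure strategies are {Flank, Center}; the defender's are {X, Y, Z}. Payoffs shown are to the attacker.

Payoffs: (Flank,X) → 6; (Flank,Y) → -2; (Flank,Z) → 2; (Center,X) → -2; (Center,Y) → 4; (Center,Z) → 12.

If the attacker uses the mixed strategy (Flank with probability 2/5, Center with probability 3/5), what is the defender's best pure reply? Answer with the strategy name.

X

If the defender plays X, the attacker's expected payoff is (2/5)·6 + (3/5)·(-2) = 6/5.
If the defender plays Y, the attacker's expected payoff is (2/5)·(-2) + (3/5)·4 = 8/5.
If the defender plays Z, the attacker's expected payoff is (2/5)·2 + (3/5)·12 = 8.
The defender minimizes the attacker's payoff; the smallest is 6/5, so the best response is X.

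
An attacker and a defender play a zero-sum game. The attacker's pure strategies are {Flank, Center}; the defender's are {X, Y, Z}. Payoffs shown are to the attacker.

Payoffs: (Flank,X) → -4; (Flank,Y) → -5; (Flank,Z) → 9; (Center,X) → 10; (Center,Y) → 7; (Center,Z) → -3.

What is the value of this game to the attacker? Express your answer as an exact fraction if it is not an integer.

Row minima: Flank → -5, Center → -3; maximin = -3.
Column maxima: X → 10, Y → 7, Z → 9; minimax = 7.
-3 ≠ 7, so there is no saddle point; optimal play is mixed.
X is strictly dominated by Y (it gives the attacker strictly more in every row), so the defender never plays it.
On the remaining 2×2 (Flank, Center vs Y, Z):
Let the attacker play Flank with probability p. Expected payoff against Y: (-5)p + 7(1−p) = −12p + 7; against Z: 9p + (-3)(1−p) = 12p − 3.
Setting these equal: −12p + 7 = 12p − 3 ⇒ −24p = -10 ⇒ p = 5/12, and the value is (-12)·(5/12) + 7 = 2.
For the defender: with q = P(Y), equating Flank's and Center's payoffs gives −14q + 9 = 10q − 3 ⇒ q = 1/2.

2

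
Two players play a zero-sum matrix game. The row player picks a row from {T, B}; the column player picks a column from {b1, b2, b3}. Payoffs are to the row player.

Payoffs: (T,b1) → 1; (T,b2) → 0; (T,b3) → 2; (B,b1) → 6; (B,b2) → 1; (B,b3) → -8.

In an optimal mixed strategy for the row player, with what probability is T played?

9/11

Row minima: T → 0, B → -8; maximin = 0.
Column maxima: b1 → 6, b2 → 1, b3 → 2; minimax = 1.
0 ≠ 1, so there is no saddle point; optimal play is mixed.
b1 is strictly dominated by b2 (it gives the row player strictly more in every row), so the column player never plays it.
On the remaining 2×2 (T, B vs b2, b3):
Let the row player play T with probability p. Expected payoff against b2: 0p + 1(1−p) = −p + 1; against b3: 2p + (-8)(1−p) = 10p − 8.
Setting these equal: −p + 1 = 10p − 8 ⇒ −11p = -9 ⇒ p = 9/11, and the value is (-1)·(9/11) + 1 = 2/11.
For the column player: with q = P(b2), equating T's and B's payoffs gives −2q + 2 = 9q − 8 ⇒ q = 10/11.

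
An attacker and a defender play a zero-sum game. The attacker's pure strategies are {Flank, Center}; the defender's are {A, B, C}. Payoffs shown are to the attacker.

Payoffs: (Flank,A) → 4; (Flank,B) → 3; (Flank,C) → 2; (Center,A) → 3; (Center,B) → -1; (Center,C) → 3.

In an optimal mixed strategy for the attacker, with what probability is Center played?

1/5

Row minima: Flank → 2, Center → -1; maximin = 2.
Column maxima: A → 4, B → 3, C → 3; minimax = 3.
2 ≠ 3, so there is no saddle point; optimal play is mixed.
A is strictly dominated by B (it gives the attacker strictly more in every row), so the defender never plays it.
On the remaining 2×2 (Flank, Center vs B, C):
Let the attacker play Flank with probability p. Expected payoff against B: 3p + (-1)(1−p) = 4p − 1; against C: 2p + 3(1−p) = −p + 3.
Setting these equal: 4p − 1 = −p + 3 ⇒ 5p = 4 ⇒ p = 4/5, and the value is (4)·(4/5) − 1 = 11/5.
For the defender: with q = P(B), equating Flank's and Center's payoffs gives q + 2 = −4q + 3 ⇒ q = 1/5.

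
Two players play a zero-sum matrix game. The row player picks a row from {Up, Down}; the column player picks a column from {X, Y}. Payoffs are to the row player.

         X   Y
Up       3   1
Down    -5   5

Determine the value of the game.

Row minima: Up → 1, Down → -5; maximin = 1.
Column maxima: X → 3, Y → 5; minimax = 3.
1 ≠ 3, so there is no saddle point; optimal play is mixed.
Let the row player play Up with probability p. Expected payoff against X: 3p + (-5)(1−p) = 8p − 5; against Y: 1p + 5(1−p) = −4p + 5.
Setting these equal: 8p − 5 = −4p + 5 ⇒ 12p = 10 ⇒ p = 5/6, and the value is (8)·(5/6) − 5 = 5/3.
For the column player: with q = P(X), equating Up's and Down's payoffs gives 2q + 1 = −10q + 5 ⇒ q = 1/3.

5/3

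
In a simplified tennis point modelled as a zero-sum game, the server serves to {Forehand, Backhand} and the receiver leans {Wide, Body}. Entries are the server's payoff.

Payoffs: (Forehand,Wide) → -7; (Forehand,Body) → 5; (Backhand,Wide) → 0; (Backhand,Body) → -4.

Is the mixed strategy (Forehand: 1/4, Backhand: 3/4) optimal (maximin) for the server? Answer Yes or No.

Yes

Against Wide this mix gives (1/4)·(-7) + (3/4)·0 = -7/4.
Against Body this mix gives (1/4)·5 + (3/4)·(-4) = -7/4.
All of the receiver's active replies (Wide, Body) yield -7/4, and no column does worse for the server. The mix makes the receiver indifferent and guarantees -7/4, so it is optimal.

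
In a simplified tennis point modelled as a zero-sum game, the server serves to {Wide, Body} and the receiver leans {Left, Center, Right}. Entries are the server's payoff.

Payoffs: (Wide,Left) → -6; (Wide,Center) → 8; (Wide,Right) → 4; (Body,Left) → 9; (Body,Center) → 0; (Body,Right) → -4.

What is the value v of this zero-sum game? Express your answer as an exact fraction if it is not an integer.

12/23

Row minima: Wide → -6, Body → -4; maximin = -4.
Column maxima: Left → 9, Center → 8, Right → 4; minimax = 4.
-4 ≠ 4, so there is no saddle point; optimal play is mixed.
Center is strictly dominated by Right (it gives the server strictly more in every row), so the receiver never plays it.
On the remaining 2×2 (Wide, Body vs Left, Right):
Let the server play Wide with probability p. Expected payoff against Left: (-6)p + 9(1−p) = −15p + 9; against Right: 4p + (-4)(1−p) = 8p − 4.
Setting these equal: −15p + 9 = 8p − 4 ⇒ −23p = -13 ⇒ p = 13/23, and the value is (-15)·(13/23) + 9 = 12/23.
For the receiver: with q = P(Left), equating Wide's and Body's payoffs gives −10q + 4 = 13q − 4 ⇒ q = 8/23.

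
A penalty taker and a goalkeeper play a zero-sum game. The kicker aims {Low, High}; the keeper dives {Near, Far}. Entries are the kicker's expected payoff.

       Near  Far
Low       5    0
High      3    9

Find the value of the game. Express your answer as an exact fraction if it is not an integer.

45/11

Row minima: Low → 0, High → 3; maximin = 3.
Column maxima: Near → 5, Far → 9; minimax = 5.
3 ≠ 5, so there is no saddle point; optimal play is mixed.
Let the kicker play Low with probability p. Expected payoff against Near: 5p + 3(1−p) = 2p + 3; against Far: 0p + 9(1−p) = −9p + 9.
Setting these equal: 2p + 3 = −9p + 9 ⇒ 11p = 6 ⇒ p = 6/11, and the value is (2)·(6/11) + 3 = 45/11.
For the keeper: with q = P(Near), equating Low's and High's payoffs gives 5q = −6q + 9 ⇒ q = 9/11.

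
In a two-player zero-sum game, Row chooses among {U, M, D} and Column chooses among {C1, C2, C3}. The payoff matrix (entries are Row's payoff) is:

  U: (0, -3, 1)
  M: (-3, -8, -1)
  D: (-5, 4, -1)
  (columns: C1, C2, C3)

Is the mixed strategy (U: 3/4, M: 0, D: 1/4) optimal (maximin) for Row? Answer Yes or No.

Yes

Against C1 this mix gives (3/4)·0 + (1/4)·(-5) = -5/4.
Against C2 this mix gives (3/4)·(-3) + (1/4)·4 = -5/4.
Against C3 this mix gives (3/4)·1 + (1/4)·(-1) = 1/2.
All of Column's active replies (C1, C2) yield -5/4, and no column does worse for Row. The mix makes Column indifferent and guarantees -5/4, so it is optimal.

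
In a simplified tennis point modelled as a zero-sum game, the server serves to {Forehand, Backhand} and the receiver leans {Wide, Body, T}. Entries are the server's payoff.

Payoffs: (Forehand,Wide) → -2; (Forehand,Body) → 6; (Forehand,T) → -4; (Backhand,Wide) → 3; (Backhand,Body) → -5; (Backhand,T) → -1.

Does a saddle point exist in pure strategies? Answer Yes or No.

No

Row minima: Forehand → -4, Backhand → -5; maximin = -4.
Column maxima: Wide → 3, Body → 6, T → -1; minimax = -1.
-4 ≠ -1, so no pure-strategy equilibrium exists.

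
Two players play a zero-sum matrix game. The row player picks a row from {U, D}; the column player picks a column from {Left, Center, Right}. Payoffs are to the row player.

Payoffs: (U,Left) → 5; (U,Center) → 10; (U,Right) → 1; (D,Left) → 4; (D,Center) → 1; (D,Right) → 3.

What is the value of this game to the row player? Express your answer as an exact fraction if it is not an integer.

Row minima: U → 1, D → 1; maximin = 1.
Column maxima: Left → 5, Center → 10, Right → 3; minimax = 3.
1 ≠ 3, so there is no saddle point; optimal play is mixed.
Left is strictly dominated by Right (it gives the row player strictly more in every row), so the column player never plays it.
On the remaining 2×2 (U, D vs Center, Right):
Let the row player play U with probability p. Expected payoff against Center: 10p + 1(1−p) = 9p + 1; against Right: 1p + 3(1−p) = −2p + 3.
Setting these equal: 9p + 1 = −2p + 3 ⇒ 11p = 2 ⇒ p = 2/11, and the value is (9)·(2/11) + 1 = 29/11.
For the column player: with q = P(Center), equating U's and D's payoffs gives 9q + 1 = −2q + 3 ⇒ q = 2/11.

29/11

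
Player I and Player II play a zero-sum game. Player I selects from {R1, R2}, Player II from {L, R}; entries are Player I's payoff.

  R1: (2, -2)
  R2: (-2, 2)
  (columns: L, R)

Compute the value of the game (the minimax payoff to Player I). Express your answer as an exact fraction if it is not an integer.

Row minima: R1 → -2, R2 → -2; maximin = -2.
Column maxima: L → 2, R → 2; minimax = 2.
-2 ≠ 2, so there is no saddle point; optimal play is mixed.
Let Player I play R1 with probability p. Expected payoff against L: 2p + (-2)(1−p) = 4p − 2; against R: (-2)p + 2(1−p) = −4p + 2.
Setting these equal: 4p − 2 = −4p + 2 ⇒ 8p = 4 ⇒ p = 1/2, and the value is (4)·(1/2) − 2 = 0.
For Player II: with q = P(L), equating R1's and R2's payoffs gives 4q − 2 = −4q + 2 ⇒ q = 1/2.

0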